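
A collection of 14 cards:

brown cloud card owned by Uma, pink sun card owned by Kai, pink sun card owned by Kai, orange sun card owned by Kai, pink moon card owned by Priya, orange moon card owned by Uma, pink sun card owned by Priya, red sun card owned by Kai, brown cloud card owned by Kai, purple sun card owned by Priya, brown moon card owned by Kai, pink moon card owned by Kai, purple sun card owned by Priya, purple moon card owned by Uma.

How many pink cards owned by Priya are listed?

2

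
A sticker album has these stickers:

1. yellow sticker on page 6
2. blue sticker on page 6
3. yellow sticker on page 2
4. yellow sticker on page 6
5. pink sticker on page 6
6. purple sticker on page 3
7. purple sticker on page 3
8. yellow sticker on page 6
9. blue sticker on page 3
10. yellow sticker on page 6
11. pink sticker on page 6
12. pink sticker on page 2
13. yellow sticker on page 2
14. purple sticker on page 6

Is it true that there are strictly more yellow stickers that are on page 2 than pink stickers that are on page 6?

There are 2 yellow stickers on page 2.
There are 2 pink stickers on page 6.
The claim requires 2 > 2, which does not hold.

False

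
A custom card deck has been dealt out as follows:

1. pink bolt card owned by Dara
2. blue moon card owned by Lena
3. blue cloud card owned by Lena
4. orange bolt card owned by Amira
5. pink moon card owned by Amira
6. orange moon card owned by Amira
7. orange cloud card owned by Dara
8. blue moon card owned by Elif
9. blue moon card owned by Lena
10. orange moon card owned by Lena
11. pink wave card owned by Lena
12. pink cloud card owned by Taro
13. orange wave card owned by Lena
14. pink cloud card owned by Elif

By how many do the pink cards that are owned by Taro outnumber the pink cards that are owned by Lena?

0

pink cards owned by Taro: 1.
pink cards owned by Lena: 1.
1 − 1 = 0.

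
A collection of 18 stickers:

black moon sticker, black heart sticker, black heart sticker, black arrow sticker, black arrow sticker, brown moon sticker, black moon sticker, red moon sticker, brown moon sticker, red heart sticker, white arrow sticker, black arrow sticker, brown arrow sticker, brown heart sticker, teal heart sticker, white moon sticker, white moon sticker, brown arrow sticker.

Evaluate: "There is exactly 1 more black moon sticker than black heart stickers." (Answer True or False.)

|black moon stickers| = 2.
|black heart stickers| = 2.
The claim requires 2 − 2 (= 0) to equal 1, which does not hold.

False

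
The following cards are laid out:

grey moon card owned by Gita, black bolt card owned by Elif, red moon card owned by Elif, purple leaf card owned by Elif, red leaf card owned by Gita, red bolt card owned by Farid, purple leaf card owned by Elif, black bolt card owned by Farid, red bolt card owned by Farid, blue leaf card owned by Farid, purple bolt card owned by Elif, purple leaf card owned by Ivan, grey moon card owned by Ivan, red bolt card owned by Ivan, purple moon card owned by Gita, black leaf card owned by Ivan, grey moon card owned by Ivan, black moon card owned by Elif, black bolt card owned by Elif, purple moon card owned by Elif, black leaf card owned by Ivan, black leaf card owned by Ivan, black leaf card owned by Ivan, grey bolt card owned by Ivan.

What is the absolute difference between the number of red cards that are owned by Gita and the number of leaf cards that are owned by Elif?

red cards owned by Gita: 1. leaf cards owned by Elif: 2.
|1 − 2| = 2 − 1 = 1.

1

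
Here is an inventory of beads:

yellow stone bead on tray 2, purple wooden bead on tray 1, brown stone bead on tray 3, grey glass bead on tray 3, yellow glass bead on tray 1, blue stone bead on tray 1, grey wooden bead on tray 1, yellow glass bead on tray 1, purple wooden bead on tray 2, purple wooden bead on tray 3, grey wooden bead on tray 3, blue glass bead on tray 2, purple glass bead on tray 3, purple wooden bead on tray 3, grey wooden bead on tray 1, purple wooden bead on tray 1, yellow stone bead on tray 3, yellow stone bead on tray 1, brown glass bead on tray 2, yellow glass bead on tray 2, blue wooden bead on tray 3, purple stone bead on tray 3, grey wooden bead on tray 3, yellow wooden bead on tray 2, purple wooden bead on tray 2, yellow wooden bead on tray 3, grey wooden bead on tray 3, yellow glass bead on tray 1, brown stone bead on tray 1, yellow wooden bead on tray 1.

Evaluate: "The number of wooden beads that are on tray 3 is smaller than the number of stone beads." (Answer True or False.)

|wooden beads on tray 3| = 7.
|stone beads| = 7.
The claim requires 7 < 7, which does not hold.

False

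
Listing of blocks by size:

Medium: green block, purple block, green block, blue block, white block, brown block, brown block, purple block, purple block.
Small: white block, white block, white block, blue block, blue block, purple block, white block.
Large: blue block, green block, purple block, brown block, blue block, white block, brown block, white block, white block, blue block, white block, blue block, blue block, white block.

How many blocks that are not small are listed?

23

Total blocks: 30; with the excluded value: 7; remaining 30 − 7 = 23.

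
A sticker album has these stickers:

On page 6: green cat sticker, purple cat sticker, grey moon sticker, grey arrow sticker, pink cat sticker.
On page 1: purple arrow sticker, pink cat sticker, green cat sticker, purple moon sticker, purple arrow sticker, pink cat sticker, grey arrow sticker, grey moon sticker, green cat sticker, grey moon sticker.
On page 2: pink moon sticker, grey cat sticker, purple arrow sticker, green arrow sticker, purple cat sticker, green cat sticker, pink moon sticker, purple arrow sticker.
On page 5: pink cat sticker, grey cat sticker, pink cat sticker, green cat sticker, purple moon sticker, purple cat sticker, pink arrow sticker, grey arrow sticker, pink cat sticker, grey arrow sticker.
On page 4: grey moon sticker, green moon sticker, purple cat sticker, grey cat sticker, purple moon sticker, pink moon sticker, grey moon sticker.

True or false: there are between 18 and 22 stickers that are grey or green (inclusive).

True

stickers that are grey or green: 19.
The claim requires 18 ≤ 19 ≤ 22, which holds.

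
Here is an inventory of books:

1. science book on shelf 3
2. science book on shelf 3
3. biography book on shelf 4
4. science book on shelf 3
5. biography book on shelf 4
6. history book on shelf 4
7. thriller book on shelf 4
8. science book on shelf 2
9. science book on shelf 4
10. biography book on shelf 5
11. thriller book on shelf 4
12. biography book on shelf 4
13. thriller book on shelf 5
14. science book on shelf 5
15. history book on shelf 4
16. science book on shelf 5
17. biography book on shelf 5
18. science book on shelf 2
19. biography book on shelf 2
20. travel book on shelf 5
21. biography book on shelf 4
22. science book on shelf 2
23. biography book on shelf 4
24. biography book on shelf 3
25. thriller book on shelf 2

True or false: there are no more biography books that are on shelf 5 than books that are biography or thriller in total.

True

|biography books on shelf 5| = 2.
|books that are biography or thriller| = 13.
The claim requires 2 ≤ 13, which holds.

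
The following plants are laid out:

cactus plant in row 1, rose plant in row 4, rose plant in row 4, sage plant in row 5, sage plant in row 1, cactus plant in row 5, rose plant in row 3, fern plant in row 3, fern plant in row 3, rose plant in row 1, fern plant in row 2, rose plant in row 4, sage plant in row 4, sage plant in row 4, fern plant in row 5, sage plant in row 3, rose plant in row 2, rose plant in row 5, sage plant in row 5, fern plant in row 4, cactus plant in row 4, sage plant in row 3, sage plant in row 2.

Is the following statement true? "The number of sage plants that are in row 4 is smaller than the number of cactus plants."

sage plants in row 4: 2.
cactus plants: 3.
The claim requires 2 < 3, which holds.

True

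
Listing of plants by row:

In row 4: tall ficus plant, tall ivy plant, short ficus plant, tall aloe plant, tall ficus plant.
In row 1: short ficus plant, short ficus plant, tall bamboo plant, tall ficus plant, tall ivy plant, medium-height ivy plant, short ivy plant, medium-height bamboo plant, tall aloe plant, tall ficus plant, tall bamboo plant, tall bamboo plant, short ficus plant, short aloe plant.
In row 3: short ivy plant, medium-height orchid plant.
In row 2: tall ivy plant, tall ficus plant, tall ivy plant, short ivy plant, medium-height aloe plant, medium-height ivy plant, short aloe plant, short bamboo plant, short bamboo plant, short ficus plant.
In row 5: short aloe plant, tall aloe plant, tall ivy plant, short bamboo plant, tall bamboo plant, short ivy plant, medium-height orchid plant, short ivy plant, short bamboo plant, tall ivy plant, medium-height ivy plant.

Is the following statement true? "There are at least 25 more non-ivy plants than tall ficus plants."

False

There are 28 non-ivy plants.
There are 5 tall ficus plants.
The claim requires 28 − 5 = 23 ≥ 25, which does not hold.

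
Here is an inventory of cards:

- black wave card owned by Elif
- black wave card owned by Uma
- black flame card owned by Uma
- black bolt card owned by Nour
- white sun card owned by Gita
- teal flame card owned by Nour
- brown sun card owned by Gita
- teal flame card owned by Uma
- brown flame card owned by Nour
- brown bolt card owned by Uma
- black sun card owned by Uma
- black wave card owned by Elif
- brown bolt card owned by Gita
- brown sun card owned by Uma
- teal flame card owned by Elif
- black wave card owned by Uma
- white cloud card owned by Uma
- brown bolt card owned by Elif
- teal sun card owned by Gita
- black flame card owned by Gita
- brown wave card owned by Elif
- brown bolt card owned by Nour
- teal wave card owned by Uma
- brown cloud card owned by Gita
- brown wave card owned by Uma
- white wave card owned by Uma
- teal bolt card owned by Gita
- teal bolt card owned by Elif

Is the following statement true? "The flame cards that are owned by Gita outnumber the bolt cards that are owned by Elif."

False

flame cards owned by Gita: 1.
bolt cards owned by Elif: 2.
The claim requires 1 > 2, which does not hold.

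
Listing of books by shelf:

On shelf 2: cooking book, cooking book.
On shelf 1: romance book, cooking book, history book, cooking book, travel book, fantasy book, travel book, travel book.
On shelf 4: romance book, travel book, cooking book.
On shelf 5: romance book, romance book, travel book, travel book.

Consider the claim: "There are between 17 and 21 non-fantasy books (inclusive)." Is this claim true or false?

False

non-fantasy books: 16.
The claim requires 17 ≤ 16 ≤ 21, which does not hold.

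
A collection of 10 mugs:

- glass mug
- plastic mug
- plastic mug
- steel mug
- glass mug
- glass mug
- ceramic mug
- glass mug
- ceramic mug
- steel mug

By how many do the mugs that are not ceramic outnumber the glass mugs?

mugs that are not ceramic: 8.
glass mugs: 4.
8 − 4 = 4.

4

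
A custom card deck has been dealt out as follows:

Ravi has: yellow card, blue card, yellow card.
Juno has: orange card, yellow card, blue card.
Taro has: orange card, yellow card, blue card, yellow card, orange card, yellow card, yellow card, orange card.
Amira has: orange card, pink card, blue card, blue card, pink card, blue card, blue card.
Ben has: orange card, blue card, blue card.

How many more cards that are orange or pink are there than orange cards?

cards that are orange or pink: 8.
orange cards: 6.
8 − 6 = 2.

2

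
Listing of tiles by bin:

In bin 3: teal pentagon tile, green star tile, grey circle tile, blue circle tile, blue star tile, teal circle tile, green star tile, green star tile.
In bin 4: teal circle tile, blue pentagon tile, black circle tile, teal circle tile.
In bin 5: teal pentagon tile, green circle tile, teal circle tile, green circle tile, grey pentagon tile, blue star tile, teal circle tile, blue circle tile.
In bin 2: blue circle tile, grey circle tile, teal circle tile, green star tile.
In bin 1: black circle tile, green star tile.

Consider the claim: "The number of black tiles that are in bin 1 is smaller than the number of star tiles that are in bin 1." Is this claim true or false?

False

|black tiles in bin 1| = 1.
|star tiles in bin 1| = 1.
The claim requires 1 < 1, which does not hold.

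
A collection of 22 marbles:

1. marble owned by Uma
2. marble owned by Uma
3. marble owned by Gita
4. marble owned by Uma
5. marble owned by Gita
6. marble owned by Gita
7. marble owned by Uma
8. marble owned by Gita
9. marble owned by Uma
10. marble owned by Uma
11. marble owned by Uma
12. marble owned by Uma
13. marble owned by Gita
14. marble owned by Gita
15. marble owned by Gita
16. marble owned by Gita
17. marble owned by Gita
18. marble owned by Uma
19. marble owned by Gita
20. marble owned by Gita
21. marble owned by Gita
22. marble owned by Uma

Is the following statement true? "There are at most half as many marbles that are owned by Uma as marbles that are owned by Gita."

marbles owned by Uma: 10.
marbles owned by Gita: 12.
The claim requires 2 × 10 = 20 ≤ 12, which does not hold.

False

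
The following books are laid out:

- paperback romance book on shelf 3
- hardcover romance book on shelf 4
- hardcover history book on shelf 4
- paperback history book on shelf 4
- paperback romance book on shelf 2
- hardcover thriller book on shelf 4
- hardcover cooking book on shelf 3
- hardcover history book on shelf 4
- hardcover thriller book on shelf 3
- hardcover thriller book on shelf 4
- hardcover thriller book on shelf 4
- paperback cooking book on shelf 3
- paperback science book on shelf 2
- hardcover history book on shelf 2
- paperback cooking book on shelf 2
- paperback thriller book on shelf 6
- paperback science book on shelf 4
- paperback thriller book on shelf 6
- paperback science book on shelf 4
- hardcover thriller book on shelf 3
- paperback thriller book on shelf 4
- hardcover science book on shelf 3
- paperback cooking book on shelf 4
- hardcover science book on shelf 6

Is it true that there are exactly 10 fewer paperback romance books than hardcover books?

There are 2 paperback romance books.
There are 12 hardcover books.
The claim requires 12 − 2 (= 10) to equal 10, which holds.

True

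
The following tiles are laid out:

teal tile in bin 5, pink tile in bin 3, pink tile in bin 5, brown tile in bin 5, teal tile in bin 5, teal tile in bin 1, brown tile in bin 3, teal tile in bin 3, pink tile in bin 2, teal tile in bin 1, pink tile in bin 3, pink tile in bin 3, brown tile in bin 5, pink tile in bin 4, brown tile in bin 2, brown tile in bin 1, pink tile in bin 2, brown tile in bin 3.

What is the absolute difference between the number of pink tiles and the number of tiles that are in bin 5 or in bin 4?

1

pink tiles: 7. tiles in bin 5 or in bin 4: 6.
|7 − 6| = 7 − 6 = 1.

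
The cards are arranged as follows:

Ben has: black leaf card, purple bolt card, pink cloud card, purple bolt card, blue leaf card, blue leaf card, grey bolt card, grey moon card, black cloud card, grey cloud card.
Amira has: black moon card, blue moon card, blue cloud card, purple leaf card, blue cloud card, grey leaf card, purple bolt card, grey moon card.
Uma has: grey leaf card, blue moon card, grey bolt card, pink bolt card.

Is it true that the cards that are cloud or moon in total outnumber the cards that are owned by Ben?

False

There are 10 cards that are cloud or moon.
Count of cards owned by Ben: 10.
The claim requires 10 > 10, which does not hold.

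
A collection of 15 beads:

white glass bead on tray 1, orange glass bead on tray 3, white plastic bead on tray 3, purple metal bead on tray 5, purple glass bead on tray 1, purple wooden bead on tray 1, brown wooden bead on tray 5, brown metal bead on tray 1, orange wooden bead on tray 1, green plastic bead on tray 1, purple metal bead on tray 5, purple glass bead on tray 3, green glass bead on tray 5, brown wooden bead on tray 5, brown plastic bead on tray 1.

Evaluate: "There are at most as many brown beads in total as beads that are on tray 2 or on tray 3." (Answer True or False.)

False

|brown beads| = 4.
|beads on tray 2 or on tray 3| = 3.
The claim requires 4 ≤ 3, which does not hold.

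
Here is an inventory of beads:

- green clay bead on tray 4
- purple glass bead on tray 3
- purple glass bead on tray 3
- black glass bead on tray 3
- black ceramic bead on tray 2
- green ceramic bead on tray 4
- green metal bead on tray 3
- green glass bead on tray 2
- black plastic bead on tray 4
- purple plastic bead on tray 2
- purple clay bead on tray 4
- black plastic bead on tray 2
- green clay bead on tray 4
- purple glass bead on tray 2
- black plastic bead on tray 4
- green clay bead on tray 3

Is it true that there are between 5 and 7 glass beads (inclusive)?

|glass beads| = 5.
The claim requires 5 ≤ 5 ≤ 7, which holds.

True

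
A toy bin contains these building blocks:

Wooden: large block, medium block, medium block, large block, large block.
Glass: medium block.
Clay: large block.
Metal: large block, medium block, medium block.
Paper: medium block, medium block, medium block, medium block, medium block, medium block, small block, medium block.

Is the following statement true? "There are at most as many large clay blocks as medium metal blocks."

|large clay blocks| = 1.
|medium metal blocks| = 2.
The claim requires 1 ≤ 2, which holds.

True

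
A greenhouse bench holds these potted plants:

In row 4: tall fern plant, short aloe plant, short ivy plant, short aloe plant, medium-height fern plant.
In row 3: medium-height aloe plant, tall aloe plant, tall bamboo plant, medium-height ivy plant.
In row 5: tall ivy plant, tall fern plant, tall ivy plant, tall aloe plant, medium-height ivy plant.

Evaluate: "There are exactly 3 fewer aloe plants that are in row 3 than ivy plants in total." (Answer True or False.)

True

|aloe plants in row 3| = 2.
|ivy plants| = 5.
The claim requires 5 − 2 (= 3) to equal 3, which holds.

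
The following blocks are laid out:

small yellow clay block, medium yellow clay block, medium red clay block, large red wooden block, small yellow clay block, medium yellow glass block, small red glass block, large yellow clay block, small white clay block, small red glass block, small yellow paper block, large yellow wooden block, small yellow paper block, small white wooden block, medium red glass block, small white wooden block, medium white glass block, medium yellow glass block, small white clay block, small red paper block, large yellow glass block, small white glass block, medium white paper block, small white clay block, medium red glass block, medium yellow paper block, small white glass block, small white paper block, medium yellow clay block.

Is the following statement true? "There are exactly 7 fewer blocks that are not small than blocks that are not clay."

False

There are 14 blocks that are not small.
There are 20 blocks that are not clay.
The claim requires 20 − 14 (= 6) to equal 7, which does not hold.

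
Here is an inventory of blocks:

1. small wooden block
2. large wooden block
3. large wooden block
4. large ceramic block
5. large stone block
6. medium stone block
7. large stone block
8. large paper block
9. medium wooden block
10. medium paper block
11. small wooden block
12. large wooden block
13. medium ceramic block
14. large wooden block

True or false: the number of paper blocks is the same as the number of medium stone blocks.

paper blocks: 2.
medium stone blocks: 1.
The claim requires 2 = 1, which does not hold.

False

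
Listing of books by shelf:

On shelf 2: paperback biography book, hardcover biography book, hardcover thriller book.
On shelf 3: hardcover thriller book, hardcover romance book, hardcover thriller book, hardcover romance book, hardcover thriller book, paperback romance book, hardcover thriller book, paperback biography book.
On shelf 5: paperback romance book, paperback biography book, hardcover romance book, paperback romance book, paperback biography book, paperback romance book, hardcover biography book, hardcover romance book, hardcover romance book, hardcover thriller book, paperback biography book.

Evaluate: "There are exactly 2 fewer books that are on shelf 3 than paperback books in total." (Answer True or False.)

False

books on shelf 3: 8.
paperback books: 9.
The claim requires 9 − 8 (= 1) to equal 2, which does not hold.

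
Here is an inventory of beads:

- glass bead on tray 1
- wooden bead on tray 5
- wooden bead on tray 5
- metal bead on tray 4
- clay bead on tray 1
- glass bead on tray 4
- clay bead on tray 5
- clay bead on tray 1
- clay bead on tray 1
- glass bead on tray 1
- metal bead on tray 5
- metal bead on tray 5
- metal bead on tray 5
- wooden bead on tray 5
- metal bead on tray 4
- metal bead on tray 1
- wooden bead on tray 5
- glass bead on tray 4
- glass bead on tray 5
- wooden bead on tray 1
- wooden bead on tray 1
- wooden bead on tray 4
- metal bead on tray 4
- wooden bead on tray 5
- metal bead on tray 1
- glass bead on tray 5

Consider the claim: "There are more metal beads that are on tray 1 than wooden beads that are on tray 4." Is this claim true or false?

True

metal beads on tray 1: 2.
wooden beads on tray 4: 1.
The claim requires 2 > 1, which holds.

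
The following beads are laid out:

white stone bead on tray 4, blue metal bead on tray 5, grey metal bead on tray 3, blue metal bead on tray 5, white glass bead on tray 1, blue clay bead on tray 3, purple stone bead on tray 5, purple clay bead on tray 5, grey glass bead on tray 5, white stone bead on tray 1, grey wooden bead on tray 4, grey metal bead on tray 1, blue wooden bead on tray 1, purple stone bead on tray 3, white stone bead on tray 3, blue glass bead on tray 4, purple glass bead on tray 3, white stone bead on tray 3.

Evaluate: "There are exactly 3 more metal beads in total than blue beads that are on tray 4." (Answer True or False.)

metal beads: 4.
blue beads on tray 4: 1.
The claim requires 4 − 1 (= 3) to equal 3, which holds.

True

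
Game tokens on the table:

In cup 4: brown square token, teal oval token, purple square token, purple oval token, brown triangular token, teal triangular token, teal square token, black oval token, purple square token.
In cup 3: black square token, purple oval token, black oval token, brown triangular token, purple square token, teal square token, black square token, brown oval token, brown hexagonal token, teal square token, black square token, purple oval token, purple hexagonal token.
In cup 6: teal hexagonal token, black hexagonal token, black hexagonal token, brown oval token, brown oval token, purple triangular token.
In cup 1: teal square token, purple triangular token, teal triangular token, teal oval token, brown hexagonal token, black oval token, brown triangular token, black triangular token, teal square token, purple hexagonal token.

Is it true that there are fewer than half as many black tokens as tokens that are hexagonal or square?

True

black tokens: 9.
tokens that are hexagonal or square: 19.
The claim requires 2 × 9 = 18 < 19, which holds.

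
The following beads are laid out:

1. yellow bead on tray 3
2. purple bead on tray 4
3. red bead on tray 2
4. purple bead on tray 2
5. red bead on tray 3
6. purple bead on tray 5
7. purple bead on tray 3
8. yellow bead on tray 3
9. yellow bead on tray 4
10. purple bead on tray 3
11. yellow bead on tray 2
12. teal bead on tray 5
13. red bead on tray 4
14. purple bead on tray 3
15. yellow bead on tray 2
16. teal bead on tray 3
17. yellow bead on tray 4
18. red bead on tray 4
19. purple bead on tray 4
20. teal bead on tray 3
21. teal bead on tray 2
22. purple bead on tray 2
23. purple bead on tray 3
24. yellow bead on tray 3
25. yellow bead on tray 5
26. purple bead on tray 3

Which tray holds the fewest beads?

tray 5

Counts by tray: tray 3→11, tray 4→6, tray 2→6, tray 5→3.
The minimum is 3, held uniquely by tray 5.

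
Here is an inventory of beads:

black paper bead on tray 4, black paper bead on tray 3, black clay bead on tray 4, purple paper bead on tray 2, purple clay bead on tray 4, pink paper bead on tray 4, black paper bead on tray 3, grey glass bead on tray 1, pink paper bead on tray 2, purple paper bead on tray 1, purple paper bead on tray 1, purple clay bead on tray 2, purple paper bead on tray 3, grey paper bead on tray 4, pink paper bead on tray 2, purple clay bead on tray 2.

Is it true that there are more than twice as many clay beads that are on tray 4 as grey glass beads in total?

clay beads on tray 4: 2.
grey glass beads: 1.
The claim requires 2 > 2 × 1 = 2, which does not hold.

False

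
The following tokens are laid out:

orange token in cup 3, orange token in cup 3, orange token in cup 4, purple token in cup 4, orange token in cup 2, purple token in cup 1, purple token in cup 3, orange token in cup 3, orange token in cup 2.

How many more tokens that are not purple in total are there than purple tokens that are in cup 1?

5

tokens that are not purple: 6.
purple tokens in cup 1: 1.
6 − 1 = 5.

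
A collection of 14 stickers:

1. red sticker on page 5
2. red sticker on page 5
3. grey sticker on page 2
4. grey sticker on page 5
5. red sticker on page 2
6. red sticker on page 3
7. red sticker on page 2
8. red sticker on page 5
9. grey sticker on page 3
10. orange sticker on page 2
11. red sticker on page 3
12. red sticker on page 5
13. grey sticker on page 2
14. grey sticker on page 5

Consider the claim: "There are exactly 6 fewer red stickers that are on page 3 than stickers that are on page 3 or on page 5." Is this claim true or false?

There are 2 red stickers on page 3.
There are 9 stickers on page 3 or on page 5.
The claim requires 9 − 2 (= 7) to equal 6, which does not hold.

False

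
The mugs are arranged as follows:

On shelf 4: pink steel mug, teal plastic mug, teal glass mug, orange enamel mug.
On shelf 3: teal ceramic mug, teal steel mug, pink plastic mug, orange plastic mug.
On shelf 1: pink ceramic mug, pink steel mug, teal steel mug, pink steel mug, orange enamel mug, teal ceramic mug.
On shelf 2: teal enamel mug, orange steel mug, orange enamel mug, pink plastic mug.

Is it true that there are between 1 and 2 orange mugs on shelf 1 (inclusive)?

True

orange mugs on shelf 1: 1.
The claim requires 1 ≤ 1 ≤ 2, which holds.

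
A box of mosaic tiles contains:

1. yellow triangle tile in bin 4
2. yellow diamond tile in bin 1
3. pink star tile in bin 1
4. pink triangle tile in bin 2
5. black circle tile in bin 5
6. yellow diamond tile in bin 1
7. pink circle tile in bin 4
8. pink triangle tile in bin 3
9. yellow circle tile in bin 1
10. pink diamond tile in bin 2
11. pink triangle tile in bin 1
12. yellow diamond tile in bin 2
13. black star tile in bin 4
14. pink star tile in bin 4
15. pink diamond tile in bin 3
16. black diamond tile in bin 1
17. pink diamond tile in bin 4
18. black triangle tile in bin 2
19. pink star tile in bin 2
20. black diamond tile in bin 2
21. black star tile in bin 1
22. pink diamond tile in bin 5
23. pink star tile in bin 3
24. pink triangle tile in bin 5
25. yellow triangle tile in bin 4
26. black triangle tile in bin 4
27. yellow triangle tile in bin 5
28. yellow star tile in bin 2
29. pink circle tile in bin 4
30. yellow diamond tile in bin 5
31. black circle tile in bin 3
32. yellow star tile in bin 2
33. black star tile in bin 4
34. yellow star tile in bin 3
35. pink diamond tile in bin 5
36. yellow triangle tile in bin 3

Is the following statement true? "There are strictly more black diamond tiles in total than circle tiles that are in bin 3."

There are 2 black diamond tiles.
There is 1 circle tile in bin 3.
The claim requires 2 > 1, which holds.

True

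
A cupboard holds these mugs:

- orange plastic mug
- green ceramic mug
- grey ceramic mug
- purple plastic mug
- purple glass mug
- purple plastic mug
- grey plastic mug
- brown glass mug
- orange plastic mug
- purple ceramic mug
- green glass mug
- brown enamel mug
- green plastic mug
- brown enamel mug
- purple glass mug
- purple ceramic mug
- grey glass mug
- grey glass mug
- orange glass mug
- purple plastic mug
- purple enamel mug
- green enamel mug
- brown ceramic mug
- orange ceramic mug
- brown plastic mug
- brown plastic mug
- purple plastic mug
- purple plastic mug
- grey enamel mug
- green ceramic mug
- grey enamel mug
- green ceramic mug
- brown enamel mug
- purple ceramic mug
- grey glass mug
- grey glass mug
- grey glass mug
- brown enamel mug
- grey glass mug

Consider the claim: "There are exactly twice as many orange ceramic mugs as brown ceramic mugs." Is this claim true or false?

There is 1 orange ceramic mug.
There is 1 brown ceramic mug.
The claim requires 1 = 2 × 1 = 2, which does not hold.

False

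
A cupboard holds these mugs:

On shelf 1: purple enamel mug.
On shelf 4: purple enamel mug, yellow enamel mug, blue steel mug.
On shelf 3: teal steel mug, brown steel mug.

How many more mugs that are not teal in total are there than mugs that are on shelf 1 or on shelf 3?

2

mugs that are not teal: 5.
mugs on shelf 1 or on shelf 3: 3.
5 − 3 = 2.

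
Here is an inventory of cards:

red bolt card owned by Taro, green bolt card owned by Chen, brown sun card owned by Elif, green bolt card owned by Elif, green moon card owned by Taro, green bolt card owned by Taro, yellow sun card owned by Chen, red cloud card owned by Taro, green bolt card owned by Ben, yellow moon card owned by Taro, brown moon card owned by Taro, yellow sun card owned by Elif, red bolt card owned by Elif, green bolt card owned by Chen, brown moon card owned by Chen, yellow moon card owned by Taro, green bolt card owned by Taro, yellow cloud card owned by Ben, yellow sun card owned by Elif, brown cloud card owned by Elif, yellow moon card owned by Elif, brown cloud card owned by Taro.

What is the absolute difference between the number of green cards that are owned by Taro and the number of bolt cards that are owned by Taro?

0

green cards owned by Taro: 3. bolt cards owned by Taro: 3.
|3 − 3| = 3 − 3 = 0.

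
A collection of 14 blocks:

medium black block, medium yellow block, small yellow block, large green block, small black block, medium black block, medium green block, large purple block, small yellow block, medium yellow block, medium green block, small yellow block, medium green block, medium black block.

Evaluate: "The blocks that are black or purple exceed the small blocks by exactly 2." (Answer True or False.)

False

blocks that are black or purple: 5.
small blocks: 4.
The claim requires 5 − 4 (= 1) to equal 2, which does not hold.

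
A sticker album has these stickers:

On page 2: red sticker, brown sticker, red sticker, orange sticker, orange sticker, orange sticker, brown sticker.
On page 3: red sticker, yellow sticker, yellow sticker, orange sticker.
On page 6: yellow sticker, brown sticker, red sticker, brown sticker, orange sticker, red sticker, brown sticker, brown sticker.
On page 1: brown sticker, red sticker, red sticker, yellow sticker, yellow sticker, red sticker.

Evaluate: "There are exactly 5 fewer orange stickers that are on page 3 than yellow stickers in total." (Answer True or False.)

False

There is 1 orange sticker on page 3.
There are 5 yellow stickers.
The claim requires 5 − 1 (= 4) to equal 5, which does not hold.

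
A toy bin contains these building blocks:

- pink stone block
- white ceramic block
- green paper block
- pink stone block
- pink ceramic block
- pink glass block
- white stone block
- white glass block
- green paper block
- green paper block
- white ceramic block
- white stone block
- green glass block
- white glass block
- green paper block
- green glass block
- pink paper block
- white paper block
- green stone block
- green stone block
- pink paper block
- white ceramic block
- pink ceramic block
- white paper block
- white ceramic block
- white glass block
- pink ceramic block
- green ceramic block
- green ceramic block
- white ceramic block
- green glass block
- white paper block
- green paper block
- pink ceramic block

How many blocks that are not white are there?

21

Total blocks: 34; with the excluded value: 13; remaining 34 − 13 = 21.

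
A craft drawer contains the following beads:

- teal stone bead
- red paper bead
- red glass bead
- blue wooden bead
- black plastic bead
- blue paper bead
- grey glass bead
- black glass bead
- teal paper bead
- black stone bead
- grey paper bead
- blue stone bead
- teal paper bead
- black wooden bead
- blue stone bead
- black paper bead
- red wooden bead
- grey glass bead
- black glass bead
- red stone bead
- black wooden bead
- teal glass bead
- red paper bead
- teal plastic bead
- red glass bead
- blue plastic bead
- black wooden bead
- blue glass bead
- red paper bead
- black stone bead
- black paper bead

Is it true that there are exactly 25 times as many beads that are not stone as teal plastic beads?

|beads that are not stone| = 25.
|teal plastic beads| = 1.
The claim requires 25 = 25 × 1 = 25, which holds.

True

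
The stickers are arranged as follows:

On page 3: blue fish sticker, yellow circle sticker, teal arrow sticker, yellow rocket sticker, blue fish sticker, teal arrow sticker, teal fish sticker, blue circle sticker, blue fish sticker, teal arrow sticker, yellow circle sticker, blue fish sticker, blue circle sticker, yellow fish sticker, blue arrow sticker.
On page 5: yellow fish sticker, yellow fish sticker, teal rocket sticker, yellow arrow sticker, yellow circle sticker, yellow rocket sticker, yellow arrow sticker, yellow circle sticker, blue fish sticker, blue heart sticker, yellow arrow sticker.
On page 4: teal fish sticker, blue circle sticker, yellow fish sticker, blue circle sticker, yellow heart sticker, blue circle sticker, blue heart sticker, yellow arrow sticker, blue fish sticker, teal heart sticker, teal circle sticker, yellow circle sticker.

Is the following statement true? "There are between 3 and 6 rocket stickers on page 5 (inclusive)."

False

There are 2 rocket stickers on page 5.
The claim requires 3 ≤ 2 ≤ 6, which does not hold.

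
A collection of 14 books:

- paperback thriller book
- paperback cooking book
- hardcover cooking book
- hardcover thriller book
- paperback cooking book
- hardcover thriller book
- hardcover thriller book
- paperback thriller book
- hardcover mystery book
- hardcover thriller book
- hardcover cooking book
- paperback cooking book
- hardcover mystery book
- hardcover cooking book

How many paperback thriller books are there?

2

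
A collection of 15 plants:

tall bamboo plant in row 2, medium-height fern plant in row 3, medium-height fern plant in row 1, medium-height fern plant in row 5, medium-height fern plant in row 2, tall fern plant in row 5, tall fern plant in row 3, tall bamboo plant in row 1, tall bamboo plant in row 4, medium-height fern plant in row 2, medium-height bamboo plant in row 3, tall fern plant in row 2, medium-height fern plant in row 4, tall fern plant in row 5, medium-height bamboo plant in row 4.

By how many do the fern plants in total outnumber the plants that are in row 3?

fern plants: 10.
plants in row 3: 3.
10 − 3 = 7.

7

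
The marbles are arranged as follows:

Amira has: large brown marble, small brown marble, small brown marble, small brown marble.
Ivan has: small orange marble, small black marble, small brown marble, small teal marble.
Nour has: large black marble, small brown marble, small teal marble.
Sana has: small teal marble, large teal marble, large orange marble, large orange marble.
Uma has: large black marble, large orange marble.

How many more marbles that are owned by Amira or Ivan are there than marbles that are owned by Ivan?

marbles owned by Amira or Ivan: 8.
marbles owned by Ivan: 4.
8 − 4 = 4.

4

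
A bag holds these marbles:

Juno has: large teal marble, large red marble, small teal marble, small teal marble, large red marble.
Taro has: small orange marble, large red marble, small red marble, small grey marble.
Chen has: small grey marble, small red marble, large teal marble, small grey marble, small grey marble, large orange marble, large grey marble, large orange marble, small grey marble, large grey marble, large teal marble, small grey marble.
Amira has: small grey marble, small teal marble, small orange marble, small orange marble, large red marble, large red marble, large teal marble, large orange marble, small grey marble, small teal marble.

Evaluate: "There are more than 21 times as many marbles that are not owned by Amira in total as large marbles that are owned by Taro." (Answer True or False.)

False

marbles that are not owned by Amira: 21.
large marbles owned by Taro: 1.
The claim requires 21 > 21 × 1 = 21, which does not hold.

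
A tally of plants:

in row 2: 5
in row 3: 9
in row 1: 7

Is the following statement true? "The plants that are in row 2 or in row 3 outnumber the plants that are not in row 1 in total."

False

plants in row 2 or in row 3: 14.
plants that are not in row 1: 14.
The claim requires 14 > 14, which does not hold.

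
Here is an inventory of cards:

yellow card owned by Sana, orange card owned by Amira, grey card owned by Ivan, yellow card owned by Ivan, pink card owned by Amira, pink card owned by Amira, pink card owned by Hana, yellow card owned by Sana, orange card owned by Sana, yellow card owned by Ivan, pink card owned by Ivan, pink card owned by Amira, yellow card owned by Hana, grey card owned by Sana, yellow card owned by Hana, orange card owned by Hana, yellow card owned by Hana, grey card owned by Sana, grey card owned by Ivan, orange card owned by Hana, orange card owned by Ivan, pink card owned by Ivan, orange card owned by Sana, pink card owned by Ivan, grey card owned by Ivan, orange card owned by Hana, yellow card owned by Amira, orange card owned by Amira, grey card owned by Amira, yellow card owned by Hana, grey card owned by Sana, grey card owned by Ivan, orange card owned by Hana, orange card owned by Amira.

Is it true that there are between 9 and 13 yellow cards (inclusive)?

yellow cards: 9.
The claim requires 9 ≤ 9 ≤ 13, which holds.

True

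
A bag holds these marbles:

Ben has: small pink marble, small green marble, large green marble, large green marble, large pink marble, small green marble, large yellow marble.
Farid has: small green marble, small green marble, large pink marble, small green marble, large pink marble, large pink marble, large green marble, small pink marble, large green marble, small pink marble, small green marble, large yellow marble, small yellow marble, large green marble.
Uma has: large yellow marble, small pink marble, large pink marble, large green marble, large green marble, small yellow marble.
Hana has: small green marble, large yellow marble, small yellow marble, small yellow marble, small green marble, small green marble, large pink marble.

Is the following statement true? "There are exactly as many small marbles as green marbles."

False

small marbles: 17.
green marbles: 16.
The claim requires 17 = 16, which does not hold.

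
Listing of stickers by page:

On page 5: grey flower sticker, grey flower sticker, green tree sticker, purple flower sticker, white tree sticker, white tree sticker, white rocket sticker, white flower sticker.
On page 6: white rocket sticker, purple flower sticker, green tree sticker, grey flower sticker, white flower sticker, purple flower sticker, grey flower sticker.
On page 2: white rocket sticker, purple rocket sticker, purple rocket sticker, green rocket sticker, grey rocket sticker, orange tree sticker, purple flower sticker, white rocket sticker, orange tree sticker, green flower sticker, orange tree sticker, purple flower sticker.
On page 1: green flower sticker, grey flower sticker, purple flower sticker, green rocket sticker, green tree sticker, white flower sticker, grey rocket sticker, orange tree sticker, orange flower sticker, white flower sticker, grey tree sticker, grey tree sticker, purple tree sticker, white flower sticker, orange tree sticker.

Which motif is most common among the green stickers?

Counts by motif (restricted to green stickers): tree 3, flower 2, rocket 2.
The maximum is 3, held uniquely by tree.

tree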